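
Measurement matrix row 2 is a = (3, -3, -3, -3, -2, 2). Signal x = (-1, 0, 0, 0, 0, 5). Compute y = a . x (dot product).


Non-zero terms: ['3*-1', '2*5']
Products: [-3, 10]
y = sum = 7.

7


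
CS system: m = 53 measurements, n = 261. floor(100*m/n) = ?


100*m/n = 100*53/261 ≈ 20.3065.
floor = 20.

20


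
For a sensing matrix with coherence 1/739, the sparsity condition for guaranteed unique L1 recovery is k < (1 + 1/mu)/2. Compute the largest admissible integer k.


1/mu = 739.
1 + 1/mu = 740.
(1 + 1/mu)/2 = 370 is an integer and the inequality is strict, so k_max = 370 - 1 = 369.

369


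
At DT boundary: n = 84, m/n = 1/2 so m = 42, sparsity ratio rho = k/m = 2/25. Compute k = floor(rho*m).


m = 1/2*84 = 42.
rho = 2/25.
rho*m = 2/25*42 = 3.36.
k = floor(3.36) = 3.

3


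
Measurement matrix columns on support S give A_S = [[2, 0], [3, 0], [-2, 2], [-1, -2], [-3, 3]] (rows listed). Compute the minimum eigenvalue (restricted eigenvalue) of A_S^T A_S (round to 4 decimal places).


A_S^T A_S = [[27, -11], [-11, 17]].
trace = 44.
det = 338.
disc = trace^2 - 4*det = 1936 - 4*338 = 584.
sqrt(584) ≈ 24.166092.
lam_min = (44 - sqrt(584))/2 ≈ (44 - 24.166092)/2 = 9.916954 ≈ 9.9170.

9.9170


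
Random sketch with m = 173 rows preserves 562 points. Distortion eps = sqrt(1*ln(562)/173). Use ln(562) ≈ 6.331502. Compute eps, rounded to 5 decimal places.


ln(562) ≈ 6.331502.
1*ln(N)/m ≈ 1*6.331502/173 ≈ 0.03659828.
eps = sqrt(0.03659828) ≈ 0.1913068 ≈ 0.19131.

0.19131


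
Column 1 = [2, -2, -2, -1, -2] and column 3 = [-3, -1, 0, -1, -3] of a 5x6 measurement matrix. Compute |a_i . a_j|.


Inner product: 2*-3 + -2*-1 + -2*0 + -1*-1 + -2*-3
Products: [-6, 2, 0, 1, 6]
Sum = 3.
|dot| = 3.

3


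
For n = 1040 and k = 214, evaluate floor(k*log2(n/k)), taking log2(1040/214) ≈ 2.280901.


log2(n/k) = log2(1040/214) ≈ 2.280901.
k*log2(n/k) ≈ 214*2.280901 = 488.112814.
floor(488.112814) = 488.

488


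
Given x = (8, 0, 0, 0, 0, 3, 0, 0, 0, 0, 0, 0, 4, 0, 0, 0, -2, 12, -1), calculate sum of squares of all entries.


Non-zero entries: [(0, 8), (5, 3), (12, 4), (16, -2), (17, 12), (18, -1)]
Squares: [64, 9, 16, 4, 144, 1]
||x||_2^2 = sum = 238.

238


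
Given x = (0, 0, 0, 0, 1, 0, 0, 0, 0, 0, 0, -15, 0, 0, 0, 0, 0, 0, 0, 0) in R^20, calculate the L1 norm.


Non-zero entries: [(4, 1), (11, -15)]
Absolute values: [1, 15]
||x||_1 = sum = 16.

16


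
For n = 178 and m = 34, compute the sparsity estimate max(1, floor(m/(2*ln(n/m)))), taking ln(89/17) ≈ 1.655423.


n/m = 178/34 = 89/17.
ln(n/m) ≈ 1.655423.
2*ln(n/m) ≈ 3.310846.
m/(2*ln(n/m)) ≈ 34/3.310846 ≈ 10.2693.
floor = 10.
k_max = max(1, 10) = 10.

10


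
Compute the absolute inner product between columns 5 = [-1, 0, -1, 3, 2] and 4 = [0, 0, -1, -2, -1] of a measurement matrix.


Inner product: -1*0 + 0*0 + -1*-1 + 3*-2 + 2*-1
Products: [0, 0, 1, -6, -2]
Sum = -7.
|dot| = 7.

7


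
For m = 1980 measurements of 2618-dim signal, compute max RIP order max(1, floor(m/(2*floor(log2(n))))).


floor(log2(2618)) = 11.
2*11 = 22.
m/(2*floor(log2(n))) = 1980/22 ≈ 90.0.
floor = 90.
k = max(1, 90) = 90.

90


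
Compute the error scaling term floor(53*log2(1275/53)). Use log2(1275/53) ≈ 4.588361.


log2(n/k) = log2(1275/53) ≈ 4.588361.
k*log2(n/k) ≈ 53*4.588361 = 243.183133.
floor(243.183133) = 243.

243


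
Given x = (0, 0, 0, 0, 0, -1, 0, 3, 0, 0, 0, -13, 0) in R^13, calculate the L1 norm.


Non-zero entries: [(5, -1), (7, 3), (11, -13)]
Absolute values: [1, 3, 13]
||x||_1 = sum = 17.

17


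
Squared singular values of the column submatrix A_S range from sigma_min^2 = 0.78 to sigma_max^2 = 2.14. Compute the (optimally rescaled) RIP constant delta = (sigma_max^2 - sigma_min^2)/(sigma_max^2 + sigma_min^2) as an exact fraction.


lambda_max - lambda_min = 2.14 - 0.78 = 1.36.
lambda_max + lambda_min = 2.14 + 0.78 = 2.92.
delta = 1.36/2.92 = 136/292 = 34/73.

34/73


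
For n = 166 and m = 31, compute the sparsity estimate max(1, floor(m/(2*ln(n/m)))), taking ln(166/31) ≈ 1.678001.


n/m = 166/31.
ln(n/m) ≈ 1.678001.
2*ln(n/m) ≈ 3.356002.
m/(2*ln(n/m)) ≈ 31/3.356002 ≈ 9.2372.
floor = 9.
k_max = max(1, 9) = 9.

9


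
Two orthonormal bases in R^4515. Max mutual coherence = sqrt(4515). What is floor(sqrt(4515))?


67^2 = 4489 <= 4515 < 4624 = 68^2, so 67 <= sqrt(4515) < 68.
floor(sqrt(4515)) = 67.

67


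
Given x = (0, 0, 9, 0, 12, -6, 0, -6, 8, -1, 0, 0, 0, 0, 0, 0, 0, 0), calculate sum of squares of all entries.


Non-zero entries: [(2, 9), (4, 12), (5, -6), (7, -6), (8, 8), (9, -1)]
Squares: [81, 144, 36, 36, 64, 1]
||x||_2^2 = sum = 362.

362


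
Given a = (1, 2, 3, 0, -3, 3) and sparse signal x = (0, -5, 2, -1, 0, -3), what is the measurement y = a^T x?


Non-zero terms: ['2*-5', '3*2', '0*-1', '3*-3']
Products: [-10, 6, 0, -9]
y = sum = -13.

-13


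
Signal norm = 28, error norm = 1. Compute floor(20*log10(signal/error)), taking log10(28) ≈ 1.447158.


||x||/||e|| = 28/1 = 28.
log10(28) ≈ 1.447158.
20*log10(||x||/||e||) ≈ 20*1.447158 = 28.94316.
floor(28.94316) = 28.

28


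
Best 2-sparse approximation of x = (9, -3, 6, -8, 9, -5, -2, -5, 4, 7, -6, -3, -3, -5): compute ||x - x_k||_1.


Sorted |x_i| descending: [9, 9, 8, 7, 6, 6, 5, 5, 5, 4, 3, 3, 3, 2]
Keep top 2: [9, 9]
Tail entries: [8, 7, 6, 6, 5, 5, 5, 4, 3, 3, 3, 2]
L1 error = sum of tail = 57.

57


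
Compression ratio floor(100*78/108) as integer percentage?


100*m/n = 100*78/108 ≈ 72.2222.
floor = 72.

72


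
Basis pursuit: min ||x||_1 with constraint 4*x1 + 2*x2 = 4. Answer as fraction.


Axis intercepts:
  x1 = 1, x2 = 0: L1 = 1
  x1 = 0, x2 = 2: L1 = 2
x* = (1, 0)
||x*||_1 = 1.

1


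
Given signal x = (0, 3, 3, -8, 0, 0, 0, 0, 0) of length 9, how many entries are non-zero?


Non-zero positions: [1, 2, 3].
Sparsity = 3.

3


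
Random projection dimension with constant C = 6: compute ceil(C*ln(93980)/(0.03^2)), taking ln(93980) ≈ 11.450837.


ln(93980) ≈ 11.450837.
eps^2 = 0.03^2 = 0.0009.
C*ln(N)/eps^2 ≈ 6*11.450837/0.0009 ≈ 76338.9133.
m = ceil(76338.9133) = 76339.

76339


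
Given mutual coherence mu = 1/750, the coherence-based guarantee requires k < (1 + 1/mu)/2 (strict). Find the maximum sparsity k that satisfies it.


1/mu = 750.
1 + 1/mu = 751.
(1 + 1/mu)/2 = 375.5 is not an integer, so k_max = floor(375.5) = 375.

375


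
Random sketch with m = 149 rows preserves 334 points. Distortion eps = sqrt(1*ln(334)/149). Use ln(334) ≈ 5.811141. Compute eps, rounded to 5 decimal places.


ln(334) ≈ 5.811141.
1*ln(N)/m ≈ 1*5.811141/149 ≈ 0.03900095.
eps = sqrt(0.03900095) ≈ 0.1974866 ≈ 0.19749.

0.19749


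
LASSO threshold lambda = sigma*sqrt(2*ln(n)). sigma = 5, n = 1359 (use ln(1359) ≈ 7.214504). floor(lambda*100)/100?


ln(1359) ≈ 7.214504.
2*ln(n) ≈ 14.429008.
sqrt(2*ln(n)) ≈ sqrt(14.429008) ≈ 3.798553.
lambda ≈ 5*3.798553 = 18.992765.
floor(lambda*100)/100 = 18.99.

18.99


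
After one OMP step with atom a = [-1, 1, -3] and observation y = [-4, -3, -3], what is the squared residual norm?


a^T a = 11.
a^T y = 10.
coeff = 10/11 = 10/11.
||r||^2 = 274/11.

274/11


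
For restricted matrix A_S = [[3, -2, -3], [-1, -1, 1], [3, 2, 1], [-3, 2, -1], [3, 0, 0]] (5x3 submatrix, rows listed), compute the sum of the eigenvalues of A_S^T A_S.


Sum of eigenvalues of A_S^T A_S = trace(A_S^T A_S) = sum of squared column norms of A_S.
A_S^T A_S diagonal: [37, 13, 12].
trace = 37 + 13 + 12 = 62.

62


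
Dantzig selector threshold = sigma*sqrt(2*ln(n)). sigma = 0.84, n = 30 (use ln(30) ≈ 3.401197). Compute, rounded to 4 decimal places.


ln(30) ≈ 3.401197.
2*ln(n) ≈ 6.802394.
sqrt(2*ln(n)) ≈ sqrt(6.802394) ≈ 2.60814.
threshold ≈ 0.84*2.60814 = 2.1908376 ≈ 2.1908.

2.1908


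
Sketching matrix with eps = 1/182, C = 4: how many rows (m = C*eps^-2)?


1/eps = 182.
(1/eps)^2 = 33124.
m = 4*33124 = 132496.

132496


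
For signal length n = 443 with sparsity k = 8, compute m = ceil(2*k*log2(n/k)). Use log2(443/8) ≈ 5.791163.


log2(n/k) = log2(443/8) ≈ 5.791163.
2*k*log2(n/k) ≈ 2*8*5.791163 = 92.658608.
m = ceil(92.658608) = 93.

93


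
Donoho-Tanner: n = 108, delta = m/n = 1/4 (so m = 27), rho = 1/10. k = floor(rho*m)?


m = 1/4*108 = 27.
rho = 1/10.
rho*m = 1/10*27 = 2.7.
k = floor(2.7) = 2.

2


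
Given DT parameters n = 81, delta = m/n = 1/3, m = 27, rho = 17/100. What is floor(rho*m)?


m = 1/3*81 = 27.
rho = 17/100.
rho*m = 17/100*27 = 4.59.
k = floor(4.59) = 4.

4


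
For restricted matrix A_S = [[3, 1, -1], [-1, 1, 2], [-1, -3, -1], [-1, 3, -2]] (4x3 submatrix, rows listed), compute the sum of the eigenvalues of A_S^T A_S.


Sum of eigenvalues of A_S^T A_S = trace(A_S^T A_S) = sum of squared column norms of A_S.
A_S^T A_S diagonal: [12, 20, 10].
trace = 12 + 20 + 10 = 42.

42


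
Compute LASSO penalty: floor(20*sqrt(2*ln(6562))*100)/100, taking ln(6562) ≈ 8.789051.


ln(6562) ≈ 8.789051.
2*ln(n) ≈ 17.578102.
sqrt(2*ln(n)) ≈ sqrt(17.578102) ≈ 4.192625.
lambda ≈ 20*4.192625 = 83.8525.
floor(lambda*100)/100 = 83.85.

83.85


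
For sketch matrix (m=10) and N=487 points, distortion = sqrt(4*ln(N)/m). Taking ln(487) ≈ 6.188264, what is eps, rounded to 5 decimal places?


ln(487) ≈ 6.188264.
4*ln(N)/m ≈ 4*6.188264/10 ≈ 2.4753056.
eps = sqrt(2.4753056) ≈ 1.5733104 ≈ 1.57331.

1.57331


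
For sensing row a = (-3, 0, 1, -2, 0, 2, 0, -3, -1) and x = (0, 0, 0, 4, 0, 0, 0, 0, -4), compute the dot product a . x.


Non-zero terms: ['-2*4', '-1*-4']
Products: [-8, 4]
y = sum = -4.

-4


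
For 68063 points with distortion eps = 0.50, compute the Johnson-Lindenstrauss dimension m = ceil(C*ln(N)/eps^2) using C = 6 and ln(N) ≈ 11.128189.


ln(68063) ≈ 11.128189.
eps^2 = 0.50^2 = 0.25.
C*ln(N)/eps^2 ≈ 6*11.128189/0.25 ≈ 267.0765.
m = ceil(267.0765) = 268.

268


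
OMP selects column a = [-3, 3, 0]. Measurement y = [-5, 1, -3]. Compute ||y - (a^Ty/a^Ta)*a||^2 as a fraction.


a^T a = 18.
a^T y = 18.
coeff = 18/18 = 1.
||r||^2 = 17.

17


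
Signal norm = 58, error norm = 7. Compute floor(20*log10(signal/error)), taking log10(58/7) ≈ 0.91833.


||x||/||e|| = 58/7.
log10(58/7) ≈ 0.91833.
20*log10(||x||/||e||) ≈ 20*0.91833 = 18.3666.
floor(18.3666) = 18.

18


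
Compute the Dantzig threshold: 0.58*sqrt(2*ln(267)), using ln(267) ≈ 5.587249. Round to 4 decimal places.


ln(267) ≈ 5.587249.
2*ln(n) ≈ 11.174498.
sqrt(2*ln(n)) ≈ sqrt(11.174498) ≈ 3.342828.
threshold ≈ 0.58*3.342828 = 1.93884024 ≈ 1.9388.

1.9388


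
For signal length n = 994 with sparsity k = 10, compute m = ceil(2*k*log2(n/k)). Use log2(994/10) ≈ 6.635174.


log2(n/k) = log2(994/10) ≈ 6.635174.
2*k*log2(n/k) ≈ 2*10*6.635174 = 132.70348.
m = ceil(132.70348) = 133.

133


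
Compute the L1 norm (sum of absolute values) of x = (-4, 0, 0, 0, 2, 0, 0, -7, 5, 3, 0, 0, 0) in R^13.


Non-zero entries: [(0, -4), (4, 2), (7, -7), (8, 5), (9, 3)]
Absolute values: [4, 2, 7, 5, 3]
||x||_1 = sum = 21.

21


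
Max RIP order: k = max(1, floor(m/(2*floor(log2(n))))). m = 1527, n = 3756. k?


floor(log2(3756)) = 11.
2*11 = 22.
m/(2*floor(log2(n))) = 1527/22 ≈ 69.4091.
floor = 69.
k = max(1, 69) = 69.

69


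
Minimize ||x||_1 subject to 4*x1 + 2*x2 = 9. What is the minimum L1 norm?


Axis intercepts:
  x1 = 9/4, x2 = 0: L1 = 9/4
  x1 = 0, x2 = 9/2: L1 = 9/2
x* = (9/4, 0)
||x*||_1 = 9/4.

9/4


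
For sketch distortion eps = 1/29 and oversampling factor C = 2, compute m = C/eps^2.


1/eps = 29.
(1/eps)^2 = 841.
m = 2*841 = 1682.

1682


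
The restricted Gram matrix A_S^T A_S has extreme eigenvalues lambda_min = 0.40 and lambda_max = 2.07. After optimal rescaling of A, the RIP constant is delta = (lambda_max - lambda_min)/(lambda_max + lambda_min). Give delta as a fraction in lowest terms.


lambda_max - lambda_min = 2.07 - 0.40 = 1.67.
lambda_max + lambda_min = 2.07 + 0.40 = 2.47.
delta = 1.67/2.47 = 167/247.

167/247


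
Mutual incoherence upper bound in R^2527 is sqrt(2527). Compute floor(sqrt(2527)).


50^2 = 2500 <= 2527 < 2601 = 51^2, so 50 <= sqrt(2527) < 51.
floor(sqrt(2527)) = 50.

50


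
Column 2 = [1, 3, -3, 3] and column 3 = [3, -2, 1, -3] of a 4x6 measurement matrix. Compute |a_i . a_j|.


Inner product: 1*3 + 3*-2 + -3*1 + 3*-3
Products: [3, -6, -3, -9]
Sum = -15.
|dot| = 15.

15


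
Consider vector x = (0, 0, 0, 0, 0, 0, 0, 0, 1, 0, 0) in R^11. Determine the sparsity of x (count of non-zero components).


Non-zero positions: [8].
Sparsity = 1.

1


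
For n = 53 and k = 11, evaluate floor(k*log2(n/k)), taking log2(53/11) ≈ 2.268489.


log2(n/k) = log2(53/11) ≈ 2.268489.
k*log2(n/k) ≈ 11*2.268489 = 24.953379.
floor(24.953379) = 24.

24


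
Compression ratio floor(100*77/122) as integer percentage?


100*m/n = 100*77/122 ≈ 63.1148.
floor = 63.

63


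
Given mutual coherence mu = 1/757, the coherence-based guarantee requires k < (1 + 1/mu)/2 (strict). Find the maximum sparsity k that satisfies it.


1/mu = 757.
1 + 1/mu = 758.
(1 + 1/mu)/2 = 379 is an integer and the inequality is strict, so k_max = 379 - 1 = 378.

378


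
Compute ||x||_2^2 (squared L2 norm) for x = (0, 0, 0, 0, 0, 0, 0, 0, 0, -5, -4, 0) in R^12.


Non-zero entries: [(9, -5), (10, -4)]
Squares: [25, 16]
||x||_2^2 = sum = 41.

41


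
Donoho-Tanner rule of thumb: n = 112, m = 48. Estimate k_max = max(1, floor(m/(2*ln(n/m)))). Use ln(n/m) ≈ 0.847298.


n/m = 112/48 = 7/3.
ln(n/m) ≈ 0.847298.
2*ln(n/m) ≈ 1.694596.
m/(2*ln(n/m)) ≈ 48/1.694596 ≈ 28.3253.
floor = 28.
k_max = max(1, 28) = 28.

28


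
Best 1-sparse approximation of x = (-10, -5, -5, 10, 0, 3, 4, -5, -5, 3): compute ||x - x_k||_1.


Sorted |x_i| descending: [10, 10, 5, 5, 5, 5, 4, 3, 3, 0]
Keep top 1: [10]
Tail entries: [10, 5, 5, 5, 5, 4, 3, 3, 0]
L1 error = sum of tail = 40.

40


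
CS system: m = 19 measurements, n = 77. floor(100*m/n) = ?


100*m/n = 100*19/77 ≈ 24.6753.
floor = 24.

24


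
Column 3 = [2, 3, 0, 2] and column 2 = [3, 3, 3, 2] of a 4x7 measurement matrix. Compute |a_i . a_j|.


Inner product: 2*3 + 3*3 + 0*3 + 2*2
Products: [6, 9, 0, 4]
Sum = 19.
|dot| = 19.

19


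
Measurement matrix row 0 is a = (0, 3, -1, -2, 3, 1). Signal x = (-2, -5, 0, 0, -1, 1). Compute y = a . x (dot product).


Non-zero terms: ['0*-2', '3*-5', '3*-1', '1*1']
Products: [0, -15, -3, 1]
y = sum = -17.

-17


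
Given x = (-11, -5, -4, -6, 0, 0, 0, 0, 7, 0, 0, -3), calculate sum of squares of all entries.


Non-zero entries: [(0, -11), (1, -5), (2, -4), (3, -6), (8, 7), (11, -3)]
Squares: [121, 25, 16, 36, 49, 9]
||x||_2^2 = sum = 256.

256


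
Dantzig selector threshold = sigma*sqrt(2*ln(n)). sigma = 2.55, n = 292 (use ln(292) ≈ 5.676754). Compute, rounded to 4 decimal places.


ln(292) ≈ 5.676754.
2*ln(n) ≈ 11.353508.
sqrt(2*ln(n)) ≈ sqrt(11.353508) ≈ 3.369497.
threshold ≈ 2.55*3.369497 = 8.59221735 ≈ 8.5922.

8.5922


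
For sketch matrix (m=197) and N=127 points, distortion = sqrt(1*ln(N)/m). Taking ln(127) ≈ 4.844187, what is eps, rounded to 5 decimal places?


ln(127) ≈ 4.844187.
1*ln(N)/m ≈ 1*4.844187/197 ≈ 0.02458978.
eps = sqrt(0.02458978) ≈ 0.1568113 ≈ 0.15681.

0.15681


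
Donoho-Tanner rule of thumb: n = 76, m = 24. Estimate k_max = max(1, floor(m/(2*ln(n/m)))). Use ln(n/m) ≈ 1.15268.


n/m = 76/24 = 19/6.
ln(n/m) ≈ 1.15268.
2*ln(n/m) ≈ 2.30536.
m/(2*ln(n/m)) ≈ 24/2.30536 ≈ 10.4105.
floor = 10.
k_max = max(1, 10) = 10.

10


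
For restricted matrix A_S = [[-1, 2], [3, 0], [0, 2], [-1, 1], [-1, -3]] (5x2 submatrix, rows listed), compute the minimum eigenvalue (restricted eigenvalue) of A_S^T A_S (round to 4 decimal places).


A_S^T A_S = [[12, 0], [0, 18]].
trace = 30.
det = 216.
disc = trace^2 - 4*det = 900 - 4*216 = 36.
sqrt(36) = 6.
lam_min = (30 - 6)/2 = 12 = 12.0000.

12.0000


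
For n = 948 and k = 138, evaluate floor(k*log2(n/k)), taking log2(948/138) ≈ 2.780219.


log2(n/k) = log2(948/138) ≈ 2.780219.
k*log2(n/k) ≈ 138*2.780219 = 383.670222.
floor(383.670222) = 383.

383


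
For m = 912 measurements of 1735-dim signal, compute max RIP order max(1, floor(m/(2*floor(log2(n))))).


floor(log2(1735)) = 10.
2*10 = 20.
m/(2*floor(log2(n))) = 912/20 ≈ 45.6.
floor = 45.
k = max(1, 45) = 45.

45


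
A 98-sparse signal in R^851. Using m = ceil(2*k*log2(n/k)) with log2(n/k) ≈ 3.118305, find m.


log2(n/k) = log2(851/98) ≈ 3.118305.
2*k*log2(n/k) ≈ 2*98*3.118305 = 611.18778.
m = ceil(611.18778) = 612.

612


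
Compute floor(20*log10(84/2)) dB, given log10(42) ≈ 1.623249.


||x||/||e|| = 84/2 = 42.
log10(42) ≈ 1.623249.
20*log10(||x||/||e||) ≈ 20*1.623249 = 32.46498.
floor(32.46498) = 32.

32


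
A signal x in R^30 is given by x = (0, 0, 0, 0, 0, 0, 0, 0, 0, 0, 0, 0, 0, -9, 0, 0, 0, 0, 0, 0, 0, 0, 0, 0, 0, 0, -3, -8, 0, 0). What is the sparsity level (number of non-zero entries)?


Non-zero positions: [13, 26, 27].
Sparsity = 3.

3


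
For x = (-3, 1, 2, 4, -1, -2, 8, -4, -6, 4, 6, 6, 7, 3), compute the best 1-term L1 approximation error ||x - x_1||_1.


Sorted |x_i| descending: [8, 7, 6, 6, 6, 4, 4, 4, 3, 3, 2, 2, 1, 1]
Keep top 1: [8]
Tail entries: [7, 6, 6, 6, 4, 4, 4, 3, 3, 2, 2, 1, 1]
L1 error = sum of tail = 49.

49


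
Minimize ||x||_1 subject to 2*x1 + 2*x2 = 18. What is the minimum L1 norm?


Axis intercepts:
  x1 = 9, x2 = 0: L1 = 9
  x1 = 0, x2 = 9: L1 = 9
x* = (9, 0)
||x*||_1 = 9.

9


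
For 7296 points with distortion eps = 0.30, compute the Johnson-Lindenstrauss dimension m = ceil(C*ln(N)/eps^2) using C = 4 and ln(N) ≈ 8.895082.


ln(7296) ≈ 8.895082.
eps^2 = 0.30^2 = 0.09.
C*ln(N)/eps^2 ≈ 4*8.895082/0.09 ≈ 395.337.
m = ceil(395.337) = 396.

396


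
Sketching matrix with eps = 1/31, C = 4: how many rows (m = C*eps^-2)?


1/eps = 31.
(1/eps)^2 = 961.
m = 4*961 = 3844.

3844


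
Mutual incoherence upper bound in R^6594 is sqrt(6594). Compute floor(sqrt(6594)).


81^2 = 6561 <= 6594 < 6724 = 82^2, so 81 <= sqrt(6594) < 82.
floor(sqrt(6594)) = 81.

81


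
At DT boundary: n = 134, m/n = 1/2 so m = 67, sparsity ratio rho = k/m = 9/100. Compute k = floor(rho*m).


m = 1/2*134 = 67.
rho = 9/100.
rho*m = 9/100*67 = 6.03.
k = floor(6.03) = 6.

6


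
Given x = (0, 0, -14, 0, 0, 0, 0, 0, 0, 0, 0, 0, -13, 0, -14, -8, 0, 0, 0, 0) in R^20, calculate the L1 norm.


Non-zero entries: [(2, -14), (12, -13), (14, -14), (15, -8)]
Absolute values: [14, 13, 14, 8]
||x||_1 = sum = 49.

49


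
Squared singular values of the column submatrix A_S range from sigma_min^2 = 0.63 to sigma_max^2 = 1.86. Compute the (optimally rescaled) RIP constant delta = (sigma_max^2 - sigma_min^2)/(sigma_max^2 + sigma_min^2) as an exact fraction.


lambda_max - lambda_min = 1.86 - 0.63 = 1.23.
lambda_max + lambda_min = 1.86 + 0.63 = 2.49.
delta = 1.23/2.49 = 123/249 = 41/83.

41/83


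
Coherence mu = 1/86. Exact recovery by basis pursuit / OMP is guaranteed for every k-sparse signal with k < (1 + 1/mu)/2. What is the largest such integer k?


1/mu = 86.
1 + 1/mu = 87.
(1 + 1/mu)/2 = 43.5 is not an integer, so k_max = floor(43.5) = 43.

43


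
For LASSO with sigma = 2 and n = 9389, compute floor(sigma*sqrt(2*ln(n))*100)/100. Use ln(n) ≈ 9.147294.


ln(9389) ≈ 9.147294.
2*ln(n) ≈ 18.294588.
sqrt(2*ln(n)) ≈ sqrt(18.294588) ≈ 4.277217.
lambda ≈ 2*4.277217 = 8.554434.
floor(lambda*100)/100 = 8.55.

8.55


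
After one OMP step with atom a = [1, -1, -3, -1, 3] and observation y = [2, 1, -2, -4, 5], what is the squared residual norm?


a^T a = 21.
a^T y = 26.
coeff = 26/21 = 26/21.
||r||^2 = 374/21.

374/21


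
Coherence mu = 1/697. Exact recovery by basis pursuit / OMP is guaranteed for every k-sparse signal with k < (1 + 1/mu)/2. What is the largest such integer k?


1/mu = 697.
1 + 1/mu = 698.
(1 + 1/mu)/2 = 349 is an integer and the inequality is strict, so k_max = 349 - 1 = 348.

348


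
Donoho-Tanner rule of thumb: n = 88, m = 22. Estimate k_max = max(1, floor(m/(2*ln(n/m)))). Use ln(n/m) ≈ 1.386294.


n/m = 88/22 = 4.
ln(n/m) ≈ 1.386294.
2*ln(n/m) ≈ 2.772588.
m/(2*ln(n/m)) ≈ 22/2.772588 ≈ 7.9348.
floor = 7.
k_max = max(1, 7) = 7.

7


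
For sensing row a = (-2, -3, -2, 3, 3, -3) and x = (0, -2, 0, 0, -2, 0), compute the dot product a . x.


Non-zero terms: ['-3*-2', '3*-2']
Products: [6, -6]
y = sum = 0.

0


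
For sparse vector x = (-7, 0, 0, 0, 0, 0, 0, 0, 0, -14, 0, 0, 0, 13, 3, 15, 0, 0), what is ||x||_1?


Non-zero entries: [(0, -7), (9, -14), (13, 13), (14, 3), (15, 15)]
Absolute values: [7, 14, 13, 3, 15]
||x||_1 = sum = 52.

52


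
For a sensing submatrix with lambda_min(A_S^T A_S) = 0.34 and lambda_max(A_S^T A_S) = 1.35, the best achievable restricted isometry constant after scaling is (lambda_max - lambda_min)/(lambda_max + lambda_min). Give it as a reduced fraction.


lambda_max - lambda_min = 1.35 - 0.34 = 1.01.
lambda_max + lambda_min = 1.35 + 0.34 = 1.69.
delta = 1.01/1.69 = 101/169.

101/169


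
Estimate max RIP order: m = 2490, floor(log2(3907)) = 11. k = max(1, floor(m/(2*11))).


floor(log2(3907)) = 11.
2*11 = 22.
m/(2*floor(log2(n))) = 2490/22 ≈ 113.1818.
floor = 113.
k = max(1, 113) = 113.

113


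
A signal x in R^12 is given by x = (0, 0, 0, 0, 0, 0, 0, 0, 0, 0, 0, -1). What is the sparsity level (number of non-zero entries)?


Non-zero positions: [11].
Sparsity = 1.

1


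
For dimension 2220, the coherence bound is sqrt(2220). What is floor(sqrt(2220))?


47^2 = 2209 <= 2220 < 2304 = 48^2, so 47 <= sqrt(2220) < 48.
floor(sqrt(2220)) = 47.

47


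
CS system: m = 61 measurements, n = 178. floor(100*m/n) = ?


100*m/n = 100*61/178 ≈ 34.2697.
floor = 34.

34


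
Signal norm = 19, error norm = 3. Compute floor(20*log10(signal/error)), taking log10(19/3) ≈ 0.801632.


||x||/||e|| = 19/3.
log10(19/3) ≈ 0.801632.
20*log10(||x||/||e||) ≈ 20*0.801632 = 16.03264.
floor(16.03264) = 16.

16


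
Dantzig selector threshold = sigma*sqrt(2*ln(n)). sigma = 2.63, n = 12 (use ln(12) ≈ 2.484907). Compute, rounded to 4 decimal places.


ln(12) ≈ 2.484907.
2*ln(n) ≈ 4.969814.
sqrt(2*ln(n)) ≈ sqrt(4.969814) ≈ 2.229308.
threshold ≈ 2.63*2.229308 = 5.86308004 ≈ 5.8631.

5.8631


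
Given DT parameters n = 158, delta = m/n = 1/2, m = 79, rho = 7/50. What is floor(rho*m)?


m = 1/2*158 = 79.
rho = 7/50.
rho*m = 7/50*79 = 11.06.
k = floor(11.06) = 11.

11


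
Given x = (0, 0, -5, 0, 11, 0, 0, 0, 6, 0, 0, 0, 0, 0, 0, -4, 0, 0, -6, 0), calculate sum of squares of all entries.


Non-zero entries: [(2, -5), (4, 11), (8, 6), (15, -4), (18, -6)]
Squares: [25, 121, 36, 16, 36]
||x||_2^2 = sum = 234.

234


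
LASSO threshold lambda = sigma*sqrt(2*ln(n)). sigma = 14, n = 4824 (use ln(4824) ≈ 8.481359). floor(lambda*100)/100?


ln(4824) ≈ 8.481359.
2*ln(n) ≈ 16.962718.
sqrt(2*ln(n)) ≈ sqrt(16.962718) ≈ 4.118582.
lambda ≈ 14*4.118582 = 57.660148.
floor(lambda*100)/100 = 57.66.

57.66


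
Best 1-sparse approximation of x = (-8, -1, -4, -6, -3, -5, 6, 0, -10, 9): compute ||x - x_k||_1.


Sorted |x_i| descending: [10, 9, 8, 6, 6, 5, 4, 3, 1, 0]
Keep top 1: [10]
Tail entries: [9, 8, 6, 6, 5, 4, 3, 1, 0]
L1 error = sum of tail = 42.

42


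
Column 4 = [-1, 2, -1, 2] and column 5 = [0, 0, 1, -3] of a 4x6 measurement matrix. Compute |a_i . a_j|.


Inner product: -1*0 + 2*0 + -1*1 + 2*-3
Products: [0, 0, -1, -6]
Sum = -7.
|dot| = 7.

7


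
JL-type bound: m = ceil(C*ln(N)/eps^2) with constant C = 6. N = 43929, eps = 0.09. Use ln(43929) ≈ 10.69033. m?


ln(43929) ≈ 10.69033.
eps^2 = 0.09^2 = 0.0081.
C*ln(N)/eps^2 ≈ 6*10.69033/0.0081 ≈ 7918.763.
m = ceil(7918.763) = 7919.

7919


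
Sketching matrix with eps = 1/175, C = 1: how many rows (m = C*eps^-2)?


1/eps = 175.
(1/eps)^2 = 30625.
m = 1*30625 = 30625.

30625


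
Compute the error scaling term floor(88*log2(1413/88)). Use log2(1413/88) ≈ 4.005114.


log2(n/k) = log2(1413/88) ≈ 4.005114.
k*log2(n/k) ≈ 88*4.005114 = 352.450032.
floor(352.450032) = 352.

352


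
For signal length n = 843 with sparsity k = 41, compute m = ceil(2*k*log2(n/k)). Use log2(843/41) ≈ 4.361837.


log2(n/k) = log2(843/41) ≈ 4.361837.
2*k*log2(n/k) ≈ 2*41*4.361837 = 357.670634.
m = ceil(357.670634) = 358.

358


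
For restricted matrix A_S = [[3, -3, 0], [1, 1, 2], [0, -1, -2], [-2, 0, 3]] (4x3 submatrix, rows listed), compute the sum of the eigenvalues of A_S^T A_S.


Sum of eigenvalues of A_S^T A_S = trace(A_S^T A_S) = sum of squared column norms of A_S.
A_S^T A_S diagonal: [14, 11, 17].
trace = 14 + 11 + 17 = 42.

42


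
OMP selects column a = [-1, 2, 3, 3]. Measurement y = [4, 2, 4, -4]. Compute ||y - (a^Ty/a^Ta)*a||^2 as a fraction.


a^T a = 23.
a^T y = 0.
coeff = 0/23 = 0.
||r||^2 = 52.

52


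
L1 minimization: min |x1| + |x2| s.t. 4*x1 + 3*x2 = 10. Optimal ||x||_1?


Axis intercepts:
  x1 = 5/2, x2 = 0: L1 = 5/2
  x1 = 0, x2 = 10/3: L1 = 10/3
x* = (5/2, 0)
||x*||_1 = 5/2.

5/2


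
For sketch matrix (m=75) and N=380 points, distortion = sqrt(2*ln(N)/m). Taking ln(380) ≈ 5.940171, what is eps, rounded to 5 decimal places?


ln(380) ≈ 5.940171.
2*ln(N)/m ≈ 2*5.940171/75 ≈ 0.15840456.
eps = sqrt(0.15840456) ≈ 0.3980007 ≈ 0.39800.

0.39800


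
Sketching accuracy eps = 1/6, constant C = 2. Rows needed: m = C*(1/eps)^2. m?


1/eps = 6.
(1/eps)^2 = 36.
m = 2*36 = 72.

72


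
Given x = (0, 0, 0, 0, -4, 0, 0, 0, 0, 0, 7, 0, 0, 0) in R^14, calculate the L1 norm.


Non-zero entries: [(4, -4), (10, 7)]
Absolute values: [4, 7]
||x||_1 = sum = 11.

11


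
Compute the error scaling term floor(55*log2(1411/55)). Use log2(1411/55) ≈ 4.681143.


log2(n/k) = log2(1411/55) ≈ 4.681143.
k*log2(n/k) ≈ 55*4.681143 = 257.462865.
floor(257.462865) = 257.

257


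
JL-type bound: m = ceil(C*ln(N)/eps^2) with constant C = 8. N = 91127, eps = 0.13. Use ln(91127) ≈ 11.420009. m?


ln(91127) ≈ 11.420009.
eps^2 = 0.13^2 = 0.0169.
C*ln(N)/eps^2 ≈ 8*11.420009/0.0169 ≈ 5405.9214.
m = ceil(5405.9214) = 5406.

5406


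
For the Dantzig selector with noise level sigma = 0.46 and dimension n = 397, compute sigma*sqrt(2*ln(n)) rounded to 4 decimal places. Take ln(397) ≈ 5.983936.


ln(397) ≈ 5.983936.
2*ln(n) ≈ 11.967872.
sqrt(2*ln(n)) ≈ sqrt(11.967872) ≈ 3.459461.
threshold ≈ 0.46*3.459461 = 1.59135206 ≈ 1.5914.

1.5914


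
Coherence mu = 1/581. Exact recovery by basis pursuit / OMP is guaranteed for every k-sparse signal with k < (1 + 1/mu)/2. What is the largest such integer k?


1/mu = 581.
1 + 1/mu = 582.
(1 + 1/mu)/2 = 291 is an integer and the inequality is strict, so k_max = 291 - 1 = 290.

290


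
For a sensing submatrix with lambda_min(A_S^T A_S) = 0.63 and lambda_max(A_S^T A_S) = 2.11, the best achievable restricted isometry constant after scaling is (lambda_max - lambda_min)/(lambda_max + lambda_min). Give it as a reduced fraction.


lambda_max - lambda_min = 2.11 - 0.63 = 1.48.
lambda_max + lambda_min = 2.11 + 0.63 = 2.74.
delta = 1.48/2.74 = 148/274 = 74/137.

74/137


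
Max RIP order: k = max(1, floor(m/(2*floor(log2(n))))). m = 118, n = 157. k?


floor(log2(157)) = 7.
2*7 = 14.
m/(2*floor(log2(n))) = 118/14 ≈ 8.4286.
floor = 8.
k = max(1, 8) = 8.

8


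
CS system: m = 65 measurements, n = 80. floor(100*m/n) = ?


100*m/n = 100*65/80 ≈ 81.25.
floor = 81.

81


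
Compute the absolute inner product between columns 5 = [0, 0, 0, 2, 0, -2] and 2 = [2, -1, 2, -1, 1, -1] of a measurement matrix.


Inner product: 0*2 + 0*-1 + 0*2 + 2*-1 + 0*1 + -2*-1
Products: [0, 0, 0, -2, 0, 2]
Sum = 0.
|dot| = 0.

0


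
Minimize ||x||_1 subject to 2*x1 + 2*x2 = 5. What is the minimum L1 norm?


Axis intercepts:
  x1 = 5/2, x2 = 0: L1 = 5/2
  x1 = 0, x2 = 5/2: L1 = 5/2
x* = (5/2, 0)
||x*||_1 = 5/2.

5/2


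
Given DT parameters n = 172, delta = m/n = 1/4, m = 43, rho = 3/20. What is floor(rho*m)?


m = 1/4*172 = 43.
rho = 3/20.
rho*m = 3/20*43 = 6.45.
k = floor(6.45) = 6.

6


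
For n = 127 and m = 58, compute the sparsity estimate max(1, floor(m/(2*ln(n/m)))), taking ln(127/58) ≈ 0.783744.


n/m = 127/58.
ln(n/m) ≈ 0.783744.
2*ln(n/m) ≈ 1.567488.
m/(2*ln(n/m)) ≈ 58/1.567488 ≈ 37.0019.
floor = 37.
k_max = max(1, 37) = 37.

37


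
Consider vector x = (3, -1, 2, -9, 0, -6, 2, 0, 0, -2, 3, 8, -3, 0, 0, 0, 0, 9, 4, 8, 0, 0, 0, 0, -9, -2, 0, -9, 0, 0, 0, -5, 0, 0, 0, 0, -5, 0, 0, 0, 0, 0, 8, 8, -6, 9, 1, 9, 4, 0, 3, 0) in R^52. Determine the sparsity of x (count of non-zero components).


Non-zero positions: [0, 1, 2, 3, 5, 6, 9, 10, 11, 12, 17, 18, 19, 24, 25, 27, 31, 36, 42, 43, 44, 45, 46, 47, 48, 50].
Sparsity = 26.

26


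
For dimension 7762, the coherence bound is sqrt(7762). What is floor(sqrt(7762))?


88^2 = 7744 <= 7762 < 7921 = 89^2, so 88 <= sqrt(7762) < 89.
floor(sqrt(7762)) = 88.

88


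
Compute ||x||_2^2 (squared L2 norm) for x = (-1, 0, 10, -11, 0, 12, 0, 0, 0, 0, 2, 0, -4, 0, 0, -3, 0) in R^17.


Non-zero entries: [(0, -1), (2, 10), (3, -11), (5, 12), (10, 2), (12, -4), (15, -3)]
Squares: [1, 100, 121, 144, 4, 16, 9]
||x||_2^2 = sum = 395.

395


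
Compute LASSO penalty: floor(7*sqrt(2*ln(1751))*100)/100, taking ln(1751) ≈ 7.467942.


ln(1751) ≈ 7.467942.
2*ln(n) ≈ 14.935884.
sqrt(2*ln(n)) ≈ sqrt(14.935884) ≈ 3.864697.
lambda ≈ 7*3.864697 = 27.052879.
floor(lambda*100)/100 = 27.05.

27.05


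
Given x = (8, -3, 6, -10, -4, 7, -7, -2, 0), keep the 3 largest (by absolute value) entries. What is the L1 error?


Sorted |x_i| descending: [10, 8, 7, 7, 6, 4, 3, 2, 0]
Keep top 3: [10, 8, 7]
Tail entries: [7, 6, 4, 3, 2, 0]
L1 error = sum of tail = 22.

22


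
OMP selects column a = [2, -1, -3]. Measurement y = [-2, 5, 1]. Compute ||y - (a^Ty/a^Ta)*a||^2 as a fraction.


a^T a = 14.
a^T y = -12.
coeff = -12/14 = -6/7.
||r||^2 = 138/7.

138/7


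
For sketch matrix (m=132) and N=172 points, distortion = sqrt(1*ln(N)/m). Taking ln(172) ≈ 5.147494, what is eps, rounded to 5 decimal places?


ln(172) ≈ 5.147494.
1*ln(N)/m ≈ 1*5.147494/132 ≈ 0.03899617.
eps = sqrt(0.03899617) ≈ 0.1974745 ≈ 0.19747.

0.19747


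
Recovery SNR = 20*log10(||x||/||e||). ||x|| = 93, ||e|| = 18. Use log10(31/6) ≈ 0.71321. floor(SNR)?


||x||/||e|| = 93/18 = 31/6.
log10(31/6) ≈ 0.71321.
20*log10(||x||/||e||) ≈ 20*0.71321 = 14.2642.
floor(14.2642) = 14.

14


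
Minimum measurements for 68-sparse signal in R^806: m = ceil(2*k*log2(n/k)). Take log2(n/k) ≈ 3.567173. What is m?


log2(n/k) = log2(806/68) ≈ 3.567173.
2*k*log2(n/k) ≈ 2*68*3.567173 = 485.135528.
m = ceil(485.135528) = 486.

486


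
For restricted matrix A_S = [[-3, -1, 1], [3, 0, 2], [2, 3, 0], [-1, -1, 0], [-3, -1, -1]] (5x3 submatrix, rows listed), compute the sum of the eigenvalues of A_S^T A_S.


Sum of eigenvalues of A_S^T A_S = trace(A_S^T A_S) = sum of squared column norms of A_S.
A_S^T A_S diagonal: [32, 12, 6].
trace = 32 + 12 + 6 = 50.

50


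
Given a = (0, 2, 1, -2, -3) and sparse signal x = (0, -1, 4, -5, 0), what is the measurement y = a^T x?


Non-zero terms: ['2*-1', '1*4', '-2*-5']
Products: [-2, 4, 10]
y = sum = 12.

12


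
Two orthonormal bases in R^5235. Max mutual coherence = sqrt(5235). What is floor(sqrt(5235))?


72^2 = 5184 <= 5235 < 5329 = 73^2, so 72 <= sqrt(5235) < 73.
floor(sqrt(5235)) = 72.

72


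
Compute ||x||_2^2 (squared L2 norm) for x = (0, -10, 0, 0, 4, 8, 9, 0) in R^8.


Non-zero entries: [(1, -10), (4, 4), (5, 8), (6, 9)]
Squares: [100, 16, 64, 81]
||x||_2^2 = sum = 261.

261


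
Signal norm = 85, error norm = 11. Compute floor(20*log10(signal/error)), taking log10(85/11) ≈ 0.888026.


||x||/||e|| = 85/11.
log10(85/11) ≈ 0.888026.
20*log10(||x||/||e||) ≈ 20*0.888026 = 17.76052.
floor(17.76052) = 17.

17


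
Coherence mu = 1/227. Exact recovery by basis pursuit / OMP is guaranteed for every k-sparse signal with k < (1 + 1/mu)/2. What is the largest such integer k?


1/mu = 227.
1 + 1/mu = 228.
(1 + 1/mu)/2 = 114 is an integer and the inequality is strict, so k_max = 114 - 1 = 113.

113


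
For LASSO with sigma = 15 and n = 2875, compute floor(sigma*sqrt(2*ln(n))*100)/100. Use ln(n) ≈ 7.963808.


ln(2875) ≈ 7.963808.
2*ln(n) ≈ 15.927616.
sqrt(2*ln(n)) ≈ sqrt(15.927616) ≈ 3.990942.
lambda ≈ 15*3.990942 = 59.86413.
floor(lambda*100)/100 = 59.86.

59.86


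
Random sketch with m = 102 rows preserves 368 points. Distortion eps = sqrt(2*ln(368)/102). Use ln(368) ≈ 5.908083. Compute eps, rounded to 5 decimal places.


ln(368) ≈ 5.908083.
2*ln(N)/m ≈ 2*5.908083/102 ≈ 0.11584476.
eps = sqrt(0.11584476) ≈ 0.3403598 ≈ 0.34036.

0.34036


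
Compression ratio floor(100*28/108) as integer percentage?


100*m/n = 100*28/108 ≈ 25.9259.
floor = 25.

25


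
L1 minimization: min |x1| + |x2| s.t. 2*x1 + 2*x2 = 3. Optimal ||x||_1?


Axis intercepts:
  x1 = 3/2, x2 = 0: L1 = 3/2
  x1 = 0, x2 = 3/2: L1 = 3/2
x* = (3/2, 0)
||x*||_1 = 3/2.

3/2


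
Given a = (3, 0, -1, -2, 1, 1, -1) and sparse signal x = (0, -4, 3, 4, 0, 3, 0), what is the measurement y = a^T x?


Non-zero terms: ['0*-4', '-1*3', '-2*4', '1*3']
Products: [0, -3, -8, 3]
y = sum = -8.

-8


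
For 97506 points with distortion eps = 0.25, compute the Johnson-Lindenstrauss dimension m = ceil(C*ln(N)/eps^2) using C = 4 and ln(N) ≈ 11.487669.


ln(97506) ≈ 11.487669.
eps^2 = 0.25^2 = 0.0625.
C*ln(N)/eps^2 ≈ 4*11.487669/0.0625 ≈ 735.2108.
m = ceil(735.2108) = 736.

736


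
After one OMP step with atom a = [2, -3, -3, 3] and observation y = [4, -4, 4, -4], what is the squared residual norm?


a^T a = 31.
a^T y = -4.
coeff = -4/31 = -4/31.
||r||^2 = 1968/31.

1968/31


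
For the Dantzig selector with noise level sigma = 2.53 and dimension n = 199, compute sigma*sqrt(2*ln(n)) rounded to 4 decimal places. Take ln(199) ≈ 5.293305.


ln(199) ≈ 5.293305.
2*ln(n) ≈ 10.58661.
sqrt(2*ln(n)) ≈ sqrt(10.58661) ≈ 3.253707.
threshold ≈ 2.53*3.253707 = 8.23187871 ≈ 8.2319.

8.2319


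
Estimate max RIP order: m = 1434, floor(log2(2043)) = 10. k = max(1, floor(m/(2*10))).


floor(log2(2043)) = 10.
2*10 = 20.
m/(2*floor(log2(n))) = 1434/20 ≈ 71.7.
floor = 71.
k = max(1, 71) = 71.

71


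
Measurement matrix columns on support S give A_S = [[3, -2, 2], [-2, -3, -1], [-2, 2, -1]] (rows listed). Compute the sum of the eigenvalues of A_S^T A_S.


Sum of eigenvalues of A_S^T A_S = trace(A_S^T A_S) = sum of squared column norms of A_S.
A_S^T A_S diagonal: [17, 17, 6].
trace = 17 + 17 + 6 = 40.

40


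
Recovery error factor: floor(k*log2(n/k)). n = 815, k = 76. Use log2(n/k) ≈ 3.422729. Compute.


log2(n/k) = log2(815/76) ≈ 3.422729.
k*log2(n/k) ≈ 76*3.422729 = 260.127404.
floor(260.127404) = 260.

260


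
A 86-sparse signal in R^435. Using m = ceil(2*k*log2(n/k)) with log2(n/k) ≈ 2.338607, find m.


log2(n/k) = log2(435/86) ≈ 2.338607.
2*k*log2(n/k) ≈ 2*86*2.338607 = 402.240404.
m = ceil(402.240404) = 403.

403


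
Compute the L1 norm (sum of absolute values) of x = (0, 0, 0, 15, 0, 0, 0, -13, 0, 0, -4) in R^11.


Non-zero entries: [(3, 15), (7, -13), (10, -4)]
Absolute values: [15, 13, 4]
||x||_1 = sum = 32.

32


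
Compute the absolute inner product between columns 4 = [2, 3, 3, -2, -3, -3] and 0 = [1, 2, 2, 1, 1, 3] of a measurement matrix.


Inner product: 2*1 + 3*2 + 3*2 + -2*1 + -3*1 + -3*3
Products: [2, 6, 6, -2, -3, -9]
Sum = 0.
|dot| = 0.

0


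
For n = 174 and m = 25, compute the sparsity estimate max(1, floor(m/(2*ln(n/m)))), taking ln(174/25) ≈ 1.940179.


n/m = 174/25.
ln(n/m) ≈ 1.940179.
2*ln(n/m) ≈ 3.880358.
m/(2*ln(n/m)) ≈ 25/3.880358 ≈ 6.4427.
floor = 6.
k_max = max(1, 6) = 6.

6


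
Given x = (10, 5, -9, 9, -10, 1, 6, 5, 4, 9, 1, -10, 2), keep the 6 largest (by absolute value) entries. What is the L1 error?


Sorted |x_i| descending: [10, 10, 10, 9, 9, 9, 6, 5, 5, 4, 2, 1, 1]
Keep top 6: [10, 10, 10, 9, 9, 9]
Tail entries: [6, 5, 5, 4, 2, 1, 1]
L1 error = sum of tail = 24.

24


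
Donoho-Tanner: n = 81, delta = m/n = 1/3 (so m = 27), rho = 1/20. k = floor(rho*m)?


m = 1/3*81 = 27.
rho = 1/20.
rho*m = 1/20*27 = 1.35.
k = floor(1.35) = 1.

1


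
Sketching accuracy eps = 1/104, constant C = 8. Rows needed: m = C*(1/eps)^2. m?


1/eps = 104.
(1/eps)^2 = 10816.
m = 8*10816 = 86528.

86528


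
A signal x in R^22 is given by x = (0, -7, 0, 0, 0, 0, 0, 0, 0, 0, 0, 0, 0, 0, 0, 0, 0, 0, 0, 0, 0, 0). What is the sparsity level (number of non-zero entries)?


Non-zero positions: [1].
Sparsity = 1.

1


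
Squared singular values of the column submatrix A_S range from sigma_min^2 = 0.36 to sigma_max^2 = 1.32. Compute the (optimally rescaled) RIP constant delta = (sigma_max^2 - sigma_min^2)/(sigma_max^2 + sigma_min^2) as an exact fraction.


lambda_max - lambda_min = 1.32 - 0.36 = 0.96.
lambda_max + lambda_min = 1.32 + 0.36 = 1.68.
delta = 0.96/1.68 = 96/168 = 4/7.

4/7


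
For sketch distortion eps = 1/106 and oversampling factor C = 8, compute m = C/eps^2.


1/eps = 106.
(1/eps)^2 = 11236.
m = 8*11236 = 89888.

89888


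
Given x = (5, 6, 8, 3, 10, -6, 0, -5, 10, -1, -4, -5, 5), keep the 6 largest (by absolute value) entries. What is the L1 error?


Sorted |x_i| descending: [10, 10, 8, 6, 6, 5, 5, 5, 5, 4, 3, 1, 0]
Keep top 6: [10, 10, 8, 6, 6, 5]
Tail entries: [5, 5, 5, 4, 3, 1, 0]
L1 error = sum of tail = 23.

23


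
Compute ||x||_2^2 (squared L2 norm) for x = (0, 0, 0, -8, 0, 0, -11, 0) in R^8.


Non-zero entries: [(3, -8), (6, -11)]
Squares: [64, 121]
||x||_2^2 = sum = 185.

185


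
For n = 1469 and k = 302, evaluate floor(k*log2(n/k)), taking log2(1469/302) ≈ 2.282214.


log2(n/k) = log2(1469/302) ≈ 2.282214.
k*log2(n/k) ≈ 302*2.282214 = 689.228628.
floor(689.228628) = 689.

689


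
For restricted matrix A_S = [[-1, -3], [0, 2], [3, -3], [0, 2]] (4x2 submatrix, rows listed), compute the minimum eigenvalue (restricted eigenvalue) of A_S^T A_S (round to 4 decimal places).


A_S^T A_S = [[10, -6], [-6, 26]].
trace = 36.
det = 224.
disc = trace^2 - 4*det = 1296 - 4*224 = 400.
sqrt(400) = 20.
lam_min = (36 - 20)/2 = 8 = 8.0000.

8.0000


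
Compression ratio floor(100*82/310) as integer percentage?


100*m/n = 100*82/310 ≈ 26.4516.
floor = 26.

26


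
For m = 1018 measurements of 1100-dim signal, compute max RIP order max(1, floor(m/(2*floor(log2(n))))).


floor(log2(1100)) = 10.
2*10 = 20.
m/(2*floor(log2(n))) = 1018/20 ≈ 50.9.
floor = 50.
k = max(1, 50) = 50.

50


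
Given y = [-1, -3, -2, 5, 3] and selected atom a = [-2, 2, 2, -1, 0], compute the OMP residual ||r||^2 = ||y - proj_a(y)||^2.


a^T a = 13.
a^T y = -13.
coeff = -13/13 = -1.
||r||^2 = 35.

35


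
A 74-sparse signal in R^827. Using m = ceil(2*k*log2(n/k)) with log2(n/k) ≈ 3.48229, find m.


log2(n/k) = log2(827/74) ≈ 3.48229.
2*k*log2(n/k) ≈ 2*74*3.48229 = 515.37892.
m = ceil(515.37892) = 516.

516


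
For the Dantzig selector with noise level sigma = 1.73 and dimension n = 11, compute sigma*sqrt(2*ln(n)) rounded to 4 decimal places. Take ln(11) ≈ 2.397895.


ln(11) ≈ 2.397895.
2*ln(n) ≈ 4.79579.
sqrt(2*ln(n)) ≈ sqrt(4.79579) ≈ 2.189929.
threshold ≈ 1.73*2.189929 = 3.78857717 ≈ 3.7886.

3.7886


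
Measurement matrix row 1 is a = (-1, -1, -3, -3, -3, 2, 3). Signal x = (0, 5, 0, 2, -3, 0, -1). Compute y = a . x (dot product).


Non-zero terms: ['-1*5', '-3*2', '-3*-3', '3*-1']
Products: [-5, -6, 9, -3]
y = sum = -5.

-5
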